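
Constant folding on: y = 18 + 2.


18 + 2 = 20 at compile time
Optimized: y = 20


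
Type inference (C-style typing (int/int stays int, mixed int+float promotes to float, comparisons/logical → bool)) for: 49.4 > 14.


Operand types: float > int
Rule: comparison yields bool
Result type: bool


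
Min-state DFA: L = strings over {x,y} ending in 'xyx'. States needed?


Track the longest suffix of input matching a prefix of 'xyx': 4 classes (prefixes of length 0..3)
Minimal DFA: 4 states


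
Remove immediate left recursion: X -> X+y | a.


Left-recursive alternatives: X+y; non-recursive: a
Introduce X': X -> aX', X' -> +yX' | ε


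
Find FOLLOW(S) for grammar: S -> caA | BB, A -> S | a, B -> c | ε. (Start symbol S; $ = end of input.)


$ ∈ FOLLOW(S). For each A -> αBβ: add FIRST(β)\{ε} to FOLLOW(B); if β nullable, add FOLLOW(A).
FOLLOW(S) = {$}


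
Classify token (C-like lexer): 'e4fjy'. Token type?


Pattern: letter/underscore followed by alphanumerics, not a keyword
Type: IDENTIFIER


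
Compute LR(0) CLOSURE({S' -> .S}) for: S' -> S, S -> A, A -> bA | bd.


Start: S' -> .S
For each item with dot before a nonterminal B, add B -> .γ for every B-production
Closure: [S' -> .S, S -> .A, A -> .bA, A -> .bd]


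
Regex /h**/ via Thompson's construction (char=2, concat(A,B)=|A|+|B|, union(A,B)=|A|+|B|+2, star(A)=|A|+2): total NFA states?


Syntax tree has 1 char leaf(s), 0 union(s), 2 star(s)
chars contribute 1×2 = 2; each union adds +2; each star adds +2
Total: 2 + 0 + 4 = 6 states


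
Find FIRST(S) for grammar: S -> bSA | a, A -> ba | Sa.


Per alternative of S: FIRST(bSA) = {b}; FIRST(a) = {a}
FIRST(S) = {a, b}


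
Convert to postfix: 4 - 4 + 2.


Left to right (same or higher precedence on left)
Postfix: 4 4 - 2 +


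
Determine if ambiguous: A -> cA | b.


right-linear, alternatives start with distinct terminals 'c' vs 'b': unique leftmost derivation
Unambiguous


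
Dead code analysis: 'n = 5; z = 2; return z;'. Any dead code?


n is assigned but never read
Dead: 'n = 5'


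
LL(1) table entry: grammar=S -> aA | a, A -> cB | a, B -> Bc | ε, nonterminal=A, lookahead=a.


For [A, a]: 'a' ∈ FIRST(a)
Entry: A -> a


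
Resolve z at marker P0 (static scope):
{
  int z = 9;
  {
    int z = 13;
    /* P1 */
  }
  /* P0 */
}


z declared in the same block as P0
z = 9


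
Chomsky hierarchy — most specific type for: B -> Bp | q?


Left-linear: every RHS is a terminal or one nonterminal followed by a terminal
Classification: Type 3 (Regular)


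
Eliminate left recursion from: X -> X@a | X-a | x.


Left-recursive alternatives: X@a, X-a; non-recursive: x
Introduce X': X -> xX', X' -> @aX' | -aX' | ε


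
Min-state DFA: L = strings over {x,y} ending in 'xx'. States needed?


Track the longest suffix of input matching a prefix of 'xx': 3 classes (prefixes of length 0..2)
Minimal DFA: 3 states


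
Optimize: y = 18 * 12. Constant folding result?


18 * 12 = 216 at compile time
Optimized: y = 216


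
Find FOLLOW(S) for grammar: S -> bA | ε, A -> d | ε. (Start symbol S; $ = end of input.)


$ ∈ FOLLOW(S). For each A -> αBβ: add FIRST(β)\{ε} to FOLLOW(B); if β nullable, add FOLLOW(A).
FOLLOW(S) = {$}


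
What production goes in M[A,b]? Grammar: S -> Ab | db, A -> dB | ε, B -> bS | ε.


For [A, b]: ε is nullable and 'b' ∈ FOLLOW(A)
Entry: A -> ε


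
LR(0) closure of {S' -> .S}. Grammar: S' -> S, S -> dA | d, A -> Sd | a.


Start: S' -> .S
For each item with dot before a nonterminal B, add B -> .γ for every B-production
Closure: [S' -> .S, S -> .dA, S -> .d]


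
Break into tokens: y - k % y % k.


Scan left to right, longest-match per lexeme
Tokens: ID(y), OP(-), ID(k), OP(%), ID(y), OP(%), ID(k)


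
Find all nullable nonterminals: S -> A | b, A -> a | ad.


A nonterminal is nullable iff some alternative derives ε (directly, or every symbol in it is nullable)
Nullable: {}


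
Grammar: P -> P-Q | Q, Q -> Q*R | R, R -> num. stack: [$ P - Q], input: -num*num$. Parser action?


handle 'P-Q' on top; lookahead ∈ FOLLOW(P) = {-, $}
Action: reduce (P -> P-Q)


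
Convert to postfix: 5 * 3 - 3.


Left to right (same or higher precedence on left)
Postfix: 5 3 * 3 -


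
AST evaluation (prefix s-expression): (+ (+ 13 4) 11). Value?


Evaluate inner: (+ 13 4) = 17
Evaluate root: (+ 17 11) = 28
Result: 28


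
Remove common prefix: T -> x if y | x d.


Common prefix: 'x'
Factored: T -> x T', T' -> if y | d


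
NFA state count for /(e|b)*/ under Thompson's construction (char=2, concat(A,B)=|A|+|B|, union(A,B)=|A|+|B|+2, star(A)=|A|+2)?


Syntax tree has 2 char leaf(s), 1 union(s), 1 star(s)
chars contribute 2×2 = 4; each union adds +2; each star adds +2
Total: 4 + 2 + 2 = 8 states


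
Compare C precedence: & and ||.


'&' is bitwise AND (level 5); '||' is logical OR (level 1)
Higher level binds tighter
'&' has higher precedence than '||'


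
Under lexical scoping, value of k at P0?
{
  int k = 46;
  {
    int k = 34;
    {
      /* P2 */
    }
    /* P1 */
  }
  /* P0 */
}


k declared in the same block as P0
k = 46


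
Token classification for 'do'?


Pattern: reserved word
Type: KEYWORD


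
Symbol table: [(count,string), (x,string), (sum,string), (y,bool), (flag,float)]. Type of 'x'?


Lookup 'x' → type string


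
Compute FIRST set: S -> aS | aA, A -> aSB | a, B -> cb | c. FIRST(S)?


Per alternative of S: FIRST(aS) = {a}; FIRST(aA) = {a}
FIRST(S) = {a}


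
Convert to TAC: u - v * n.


Break into single-operator statements:
t1 = v * n
t2 = u - t1


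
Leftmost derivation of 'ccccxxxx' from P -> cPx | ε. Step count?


Derivation: P => cPx => ccPxx => cccPxxx => ccccPxxxx => ccccxxxx
Steps: 5


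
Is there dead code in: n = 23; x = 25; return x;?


n is assigned but never read
Dead: 'n = 23'


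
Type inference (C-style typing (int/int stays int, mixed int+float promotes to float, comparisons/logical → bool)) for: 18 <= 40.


Operand types: int <= int
Rule: comparison yields bool
Result type: bool


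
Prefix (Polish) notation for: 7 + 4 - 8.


left-to-right (same/higher precedence on left): tree is (- (+ 7 4) 8)
Prefix: - + 7 4 8


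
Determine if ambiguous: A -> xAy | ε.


balanced x^n…y^n: each string has a unique parse
Unambiguous


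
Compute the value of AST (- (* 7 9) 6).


Evaluate inner: (* 7 9) = 63
Evaluate root: (- 63 6) = 57
Result: 57


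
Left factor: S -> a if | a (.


Common prefix: 'a'
Factored: S -> a S', S' -> if | (


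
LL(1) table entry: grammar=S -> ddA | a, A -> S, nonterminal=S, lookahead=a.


For [S, a]: 'a' ∈ FIRST(a)
Entry: S -> a


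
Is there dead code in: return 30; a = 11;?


statement follows a return and is unreachable
Dead: 'a = 11'


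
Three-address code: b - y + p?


Break into single-operator statements:
t1 = b - y
t2 = t1 + p


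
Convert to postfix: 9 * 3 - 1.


Left to right (same or higher precedence on left)
Postfix: 9 3 * 1 -


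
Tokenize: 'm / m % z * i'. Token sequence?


Scan left to right, longest-match per lexeme
Tokens: ID(m), OP(/), ID(m), OP(%), ID(z), OP(*), ID(i)


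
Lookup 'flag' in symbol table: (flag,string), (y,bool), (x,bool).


Lookup 'flag' → type string


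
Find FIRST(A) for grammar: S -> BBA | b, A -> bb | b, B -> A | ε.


Per alternative of A: FIRST(bb) = {b}; FIRST(b) = {b}
FIRST(A) = {b}


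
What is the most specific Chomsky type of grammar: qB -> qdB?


LHS has context (more than one symbol) and |LHS| ≤ |RHS|
Classification: Type 1 (Context-Sensitive)


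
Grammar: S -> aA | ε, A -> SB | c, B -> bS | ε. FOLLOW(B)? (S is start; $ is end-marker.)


$ ∈ FOLLOW(S). For each A -> αBβ: add FIRST(β)\{ε} to FOLLOW(B); if β nullable, add FOLLOW(A).
FOLLOW(B) = {$, b}


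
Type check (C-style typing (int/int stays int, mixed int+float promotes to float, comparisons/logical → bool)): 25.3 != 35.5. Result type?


Operand types: float != float
Rule: comparison yields bool
Result type: bool


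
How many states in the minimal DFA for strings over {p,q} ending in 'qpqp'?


Track the longest suffix of input matching a prefix of 'qpqp': 5 classes (prefixes of length 0..4)
Minimal DFA: 5 states


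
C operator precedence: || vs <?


'<' is relational (level 7); '||' is logical OR (level 1)
Higher level binds tighter
'<' has higher precedence than '||'


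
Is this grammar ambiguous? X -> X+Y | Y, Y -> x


precedence layered via separate nonterminal Y: deterministic
Unambiguous


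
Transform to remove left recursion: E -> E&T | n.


Left-recursive alternatives: E&T; non-recursive: n
Introduce E': E -> nE', E' -> &TE' | ε


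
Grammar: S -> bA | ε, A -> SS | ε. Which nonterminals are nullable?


A nonterminal is nullable iff some alternative derives ε (directly, or every symbol in it is nullable)
Nullable: {A, S}


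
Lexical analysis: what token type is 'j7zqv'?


Pattern: letter/underscore followed by alphanumerics, not a keyword
Type: IDENTIFIER


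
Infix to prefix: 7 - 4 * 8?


'*' binds tighter: tree is (- 7 (* 4 8))
Prefix: - 7 * 4 8


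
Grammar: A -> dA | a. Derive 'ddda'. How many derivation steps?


Derivation: A => dA => ddA => dddA => ddda
Steps: 4


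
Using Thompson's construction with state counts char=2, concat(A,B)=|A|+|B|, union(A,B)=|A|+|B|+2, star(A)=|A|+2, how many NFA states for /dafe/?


Syntax tree has 4 char leaf(s), 0 union(s), 0 star(s)
chars contribute 4×2 = 8; each union adds +2; each star adds +2
Total: 8 + 0 + 0 = 8 states


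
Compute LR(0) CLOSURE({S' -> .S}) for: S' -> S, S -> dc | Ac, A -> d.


Start: S' -> .S
For each item with dot before a nonterminal B, add B -> .γ for every B-production
Closure: [S' -> .S, S -> .dc, S -> .Ac, A -> .d]


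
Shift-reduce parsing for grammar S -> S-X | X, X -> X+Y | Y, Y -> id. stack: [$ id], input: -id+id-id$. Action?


'id' on top is the handle for Y -> id
Action: reduce (Y -> id)


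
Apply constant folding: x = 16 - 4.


16 - 4 = 12 at compile time
Optimized: x = 12


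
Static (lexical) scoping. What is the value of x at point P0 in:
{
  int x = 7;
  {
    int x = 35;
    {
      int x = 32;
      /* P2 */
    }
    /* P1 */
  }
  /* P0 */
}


x declared in the same block as P0
x = 7


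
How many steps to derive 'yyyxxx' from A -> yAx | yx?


Derivation: A => yAx => yyAxx => yyyxxx
Steps: 3


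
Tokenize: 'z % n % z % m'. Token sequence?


Scan left to right, longest-match per lexeme
Tokens: ID(z), OP(%), ID(n), OP(%), ID(z), OP(%), ID(m)


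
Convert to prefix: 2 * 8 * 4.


left-to-right (same/higher precedence on left): tree is (* (* 2 8) 4)
Prefix: * * 2 8 4


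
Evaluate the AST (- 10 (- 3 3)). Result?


Evaluate inner: (- 3 3) = 0
Evaluate root: (- 10 0) = 10
Result: 10


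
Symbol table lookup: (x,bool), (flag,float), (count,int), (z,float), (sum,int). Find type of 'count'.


Lookup 'count' → type int


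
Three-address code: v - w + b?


Break into single-operator statements:
t1 = v - w
t2 = t1 + b


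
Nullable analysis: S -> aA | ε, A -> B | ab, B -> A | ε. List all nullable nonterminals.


A nonterminal is nullable iff some alternative derives ε (directly, or every symbol in it is nullable)
Nullable: {A, B, S}


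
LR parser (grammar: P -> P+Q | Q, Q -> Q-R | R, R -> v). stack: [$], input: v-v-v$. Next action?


no handle on stack; shift 'v'
Action: shift


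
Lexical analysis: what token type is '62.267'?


Pattern: digits with a decimal point
Type: FLOAT_LITERAL


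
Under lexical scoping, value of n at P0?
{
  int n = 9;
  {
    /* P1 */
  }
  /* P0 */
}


n declared in the same block as P0
n = 9


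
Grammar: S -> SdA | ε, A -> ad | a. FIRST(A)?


Per alternative of A: FIRST(ad) = {a}; FIRST(a) = {a}
FIRST(A) = {a}


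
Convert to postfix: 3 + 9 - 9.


Left to right (same or higher precedence on left)
Postfix: 3 9 + 9 -


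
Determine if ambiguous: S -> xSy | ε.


balanced x^n…y^n: each string has a unique parse
Unambiguous


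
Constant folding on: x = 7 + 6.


7 + 6 = 13 at compile time
Optimized: x = 13


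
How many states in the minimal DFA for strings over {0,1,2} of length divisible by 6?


Track length mod 6: states 0..5, accept at 0
Minimal DFA: 6 states


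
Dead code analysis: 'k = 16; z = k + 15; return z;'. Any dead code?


k is read by z's definition; z is returned
No dead code


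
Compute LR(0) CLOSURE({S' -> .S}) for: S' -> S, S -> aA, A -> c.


Start: S' -> .S
For each item with dot before a nonterminal B, add B -> .γ for every B-production
Closure: [S' -> .S, S -> .aA]


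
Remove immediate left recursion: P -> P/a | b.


Left-recursive alternatives: P/a; non-recursive: b
Introduce P': P -> bP', P' -> /aP' | ε


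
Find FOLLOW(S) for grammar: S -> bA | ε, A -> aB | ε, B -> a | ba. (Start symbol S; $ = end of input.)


$ ∈ FOLLOW(S). For each A -> αBβ: add FIRST(β)\{ε} to FOLLOW(B); if β nullable, add FOLLOW(A).
FOLLOW(S) = {$}


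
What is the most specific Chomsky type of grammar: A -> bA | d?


Right-linear: every RHS is a terminal or a terminal followed by one nonterminal
Classification: Type 3 (Regular)


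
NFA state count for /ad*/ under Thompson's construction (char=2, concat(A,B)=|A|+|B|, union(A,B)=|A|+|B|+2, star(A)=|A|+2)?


Syntax tree has 2 char leaf(s), 0 union(s), 1 star(s)
chars contribute 2×2 = 4; each union adds +2; each star adds +2
Total: 4 + 0 + 2 = 6 states


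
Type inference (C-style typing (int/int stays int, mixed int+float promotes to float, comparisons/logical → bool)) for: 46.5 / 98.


Operand types: float / int
Rule: mixed int/float promotes to float; int/int stays int
Result type: float


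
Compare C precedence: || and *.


'*' is multiplicative (level 10); '||' is logical OR (level 1)
Higher level binds tighter
'*' has higher precedence than '||'


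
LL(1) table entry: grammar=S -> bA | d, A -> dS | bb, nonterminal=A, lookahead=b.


For [A, b]: 'b' ∈ FIRST(bb)
Entry: A -> bb


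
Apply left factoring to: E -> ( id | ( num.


Common prefix: '('
Factored: E -> ( E', E' -> id | num


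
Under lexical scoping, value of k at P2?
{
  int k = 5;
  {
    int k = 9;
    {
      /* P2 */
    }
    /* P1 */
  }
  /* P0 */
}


P2's block does not declare k; resolves to the enclosing declaration at depth 1
k = 9


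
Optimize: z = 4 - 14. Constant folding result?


4 - 14 = -10 at compile time
Optimized: z = -10


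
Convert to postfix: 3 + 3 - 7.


Left to right (same or higher precedence on left)
Postfix: 3 3 + 7 -


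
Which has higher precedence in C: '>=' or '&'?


'>=' is relational (level 7); '&' is bitwise AND (level 5)
Higher level binds tighter
'>=' has higher precedence than '&'


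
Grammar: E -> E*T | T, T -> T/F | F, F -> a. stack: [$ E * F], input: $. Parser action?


'F' (not preceded by T/) is the handle for T -> F
Action: reduce (T -> F)


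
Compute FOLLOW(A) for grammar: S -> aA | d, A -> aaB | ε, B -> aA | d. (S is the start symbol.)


$ ∈ FOLLOW(S). For each A -> αBβ: add FIRST(β)\{ε} to FOLLOW(B); if β nullable, add FOLLOW(A).
FOLLOW(A) = {$}


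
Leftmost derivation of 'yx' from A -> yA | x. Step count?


Derivation: A => yA => yx
Steps: 2


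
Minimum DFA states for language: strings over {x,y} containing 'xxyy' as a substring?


KMP-style automaton: 4 progress states + 1 absorbing accept = 5
Minimal DFA: 5 states


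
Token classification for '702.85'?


Pattern: digits with a decimal point
Type: FLOAT_LITERAL


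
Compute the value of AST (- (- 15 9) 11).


Evaluate inner: (- 15 9) = 6
Evaluate root: (- 6 11) = -5
Result: -5


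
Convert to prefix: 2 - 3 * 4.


'*' binds tighter: tree is (- 2 (* 3 4))
Prefix: - 2 * 3 4


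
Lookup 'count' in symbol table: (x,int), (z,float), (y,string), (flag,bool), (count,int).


Lookup 'count' → type int


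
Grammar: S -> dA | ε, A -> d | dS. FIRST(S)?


Per alternative of S: FIRST(dA) = {d}; FIRST(ε) = {ε}
FIRST(S) = {d, ε}


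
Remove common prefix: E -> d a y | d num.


Common prefix: 'd'
Factored: E -> d E', E' -> a y | num


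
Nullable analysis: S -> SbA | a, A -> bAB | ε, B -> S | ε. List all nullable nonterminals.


A nonterminal is nullable iff some alternative derives ε (directly, or every symbol in it is nullable)
Nullable: {A, B}


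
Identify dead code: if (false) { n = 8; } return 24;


condition is constant false, so the whole block is unreachable
Dead: 'if (false) { n = 8; }'


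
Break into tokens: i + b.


Scan left to right, longest-match per lexeme
Tokens: ID(i), OP(+), ID(b)


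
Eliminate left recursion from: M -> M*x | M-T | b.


Left-recursive alternatives: M*x, M-T; non-recursive: b
Introduce M': M -> bM', M' -> *xM' | -TM' | ε


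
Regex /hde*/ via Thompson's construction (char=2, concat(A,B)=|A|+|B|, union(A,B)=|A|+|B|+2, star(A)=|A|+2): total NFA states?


Syntax tree has 3 char leaf(s), 0 union(s), 1 star(s)
chars contribute 3×2 = 6; each union adds +2; each star adds +2
Total: 6 + 0 + 2 = 8 states


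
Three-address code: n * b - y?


Break into single-operator statements:
t1 = n * b
t2 = t1 - y


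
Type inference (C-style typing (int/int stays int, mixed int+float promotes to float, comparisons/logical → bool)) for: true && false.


Operand types: bool && bool
Rule: logical operators take bool operands and yield bool
Result type: bool


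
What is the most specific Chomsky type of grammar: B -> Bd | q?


Left-linear: every RHS is a terminal or one nonterminal followed by a terminal
Classification: Type 3 (Regular)


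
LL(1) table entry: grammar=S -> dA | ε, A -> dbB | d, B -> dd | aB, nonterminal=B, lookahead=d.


For [B, d]: 'd' ∈ FIRST(dd)
Entry: B -> dd


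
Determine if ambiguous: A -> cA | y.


right-linear, alternatives start with distinct terminals 'c' vs 'y': unique leftmost derivation
Unambiguous


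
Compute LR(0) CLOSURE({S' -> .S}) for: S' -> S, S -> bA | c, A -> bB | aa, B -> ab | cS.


Start: S' -> .S
For each item with dot before a nonterminal B, add B -> .γ for every B-production
Closure: [S' -> .S, S -> .bA, S -> .c]


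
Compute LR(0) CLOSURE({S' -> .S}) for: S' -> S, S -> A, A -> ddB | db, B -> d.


Start: S' -> .S
For each item with dot before a nonterminal B, add B -> .γ for every B-production
Closure: [S' -> .S, S -> .A, A -> .ddB, A -> .db]


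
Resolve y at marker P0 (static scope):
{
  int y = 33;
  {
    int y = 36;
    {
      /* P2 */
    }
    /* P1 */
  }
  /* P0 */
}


y declared in the same block as P0
y = 33


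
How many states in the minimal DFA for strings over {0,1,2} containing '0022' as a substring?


KMP-style automaton: 4 progress states + 1 absorbing accept = 5
Minimal DFA: 5 states


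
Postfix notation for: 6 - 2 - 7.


Left to right (same or higher precedence on left)
Postfix: 6 2 - 7 -


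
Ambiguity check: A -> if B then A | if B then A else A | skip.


dangling else: 'if B then if B then skip else skip' parses two ways
Ambiguous


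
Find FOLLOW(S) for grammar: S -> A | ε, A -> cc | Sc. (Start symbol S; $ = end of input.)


$ ∈ FOLLOW(S). For each A -> αBβ: add FIRST(β)\{ε} to FOLLOW(B); if β nullable, add FOLLOW(A).
FOLLOW(S) = {$, c}


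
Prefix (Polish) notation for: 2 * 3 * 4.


left-to-right (same/higher precedence on left): tree is (* (* 2 3) 4)
Prefix: * * 2 3 4


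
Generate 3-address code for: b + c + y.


Break into single-operator statements:
t1 = b + c
t2 = t1 + y


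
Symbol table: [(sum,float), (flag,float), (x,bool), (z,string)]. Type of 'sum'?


Lookup 'sum' → type float


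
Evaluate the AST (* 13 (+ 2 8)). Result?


Evaluate inner: (+ 2 8) = 10
Evaluate root: (* 13 10) = 130
Result: 130


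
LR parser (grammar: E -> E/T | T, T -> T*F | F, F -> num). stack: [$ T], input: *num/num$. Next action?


shift '*' to continue T -> T*F
Action: shift


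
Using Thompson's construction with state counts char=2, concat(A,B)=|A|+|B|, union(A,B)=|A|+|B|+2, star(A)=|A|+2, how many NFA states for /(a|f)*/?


Syntax tree has 2 char leaf(s), 1 union(s), 1 star(s)
chars contribute 2×2 = 4; each union adds +2; each star adds +2
Total: 4 + 2 + 2 = 8 states


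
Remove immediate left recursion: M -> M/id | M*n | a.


Left-recursive alternatives: M/id, M*n; non-recursive: a
Introduce M': M -> aM', M' -> /idM' | *nM' | ε


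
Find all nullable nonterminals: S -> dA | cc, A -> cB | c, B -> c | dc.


A nonterminal is nullable iff some alternative derives ε (directly, or every symbol in it is nullable)
Nullable: {}


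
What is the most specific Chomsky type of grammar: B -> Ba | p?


Left-linear: every RHS is a terminal or one nonterminal followed by a terminal
Classification: Type 3 (Regular)


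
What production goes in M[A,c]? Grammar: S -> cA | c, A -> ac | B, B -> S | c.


For [A, c]: 'c' ∈ FIRST(B)
Entry: A -> B


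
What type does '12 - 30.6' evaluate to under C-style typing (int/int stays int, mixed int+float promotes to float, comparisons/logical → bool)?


Operand types: int - float
Rule: mixed int/float promotes to float; int/int stays int
Result type: float


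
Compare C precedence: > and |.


'>' is relational (level 7); '|' is bitwise OR (level 3)
Higher level binds tighter
'>' has higher precedence than '|'


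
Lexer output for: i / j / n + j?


Scan left to right, longest-match per lexeme
Tokens: ID(i), OP(/), ID(j), OP(/), ID(n), OP(+), ID(j)


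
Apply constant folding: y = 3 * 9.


3 * 9 = 27 at compile time
Optimized: y = 27


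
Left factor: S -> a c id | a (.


Common prefix: 'a'
Factored: S -> a S', S' -> c id | (


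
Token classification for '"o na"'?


Pattern: double-quoted sequence
Type: STRING_LITERAL


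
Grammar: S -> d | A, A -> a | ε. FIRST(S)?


Per alternative of S: FIRST(d) = {d}; FIRST(A) = {a, ε}
FIRST(S) = {a, d, ε}


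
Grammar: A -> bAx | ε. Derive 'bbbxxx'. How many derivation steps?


Derivation: A => bAx => bbAxx => bbbAxxx => bbbxxx
Steps: 4


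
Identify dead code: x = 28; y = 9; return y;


x is assigned but never read
Dead: 'x = 28'


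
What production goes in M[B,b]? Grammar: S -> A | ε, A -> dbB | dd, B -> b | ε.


For [B, b]: 'b' ∈ FIRST(b)
Entry: B -> b


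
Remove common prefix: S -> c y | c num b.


Common prefix: 'c'
Factored: S -> c S', S' -> y | num b


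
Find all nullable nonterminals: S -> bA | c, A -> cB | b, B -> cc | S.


A nonterminal is nullable iff some alternative derives ε (directly, or every symbol in it is nullable)
Nullable: {}


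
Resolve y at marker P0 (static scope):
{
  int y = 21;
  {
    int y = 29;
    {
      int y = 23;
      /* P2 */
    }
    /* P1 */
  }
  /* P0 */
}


y declared in the same block as P0
y = 21


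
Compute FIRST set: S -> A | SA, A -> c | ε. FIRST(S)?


Per alternative of S: FIRST(A) = {c, ε}; FIRST(SA) = {c, ε}
FIRST(S) = {c, ε}


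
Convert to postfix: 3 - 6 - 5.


Left to right (same or higher precedence on left)
Postfix: 3 6 - 5 -


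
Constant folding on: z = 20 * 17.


20 * 17 = 340 at compile time
Optimized: z = 340


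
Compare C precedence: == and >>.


'>>' is shift (level 8); '==' is equality (level 6)
Higher level binds tighter
'>>' has higher precedence than '=='


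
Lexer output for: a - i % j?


Scan left to right, longest-match per lexeme
Tokens: ID(a), OP(-), ID(i), OP(%), ID(j)


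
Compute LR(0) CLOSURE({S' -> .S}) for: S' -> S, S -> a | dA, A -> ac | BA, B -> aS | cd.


Start: S' -> .S
For each item with dot before a nonterminal B, add B -> .γ for every B-production
Closure: [S' -> .S, S -> .a, S -> .dA]


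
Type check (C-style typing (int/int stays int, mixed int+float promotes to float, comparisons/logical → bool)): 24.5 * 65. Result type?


Operand types: float * int
Rule: mixed int/float promotes to float; int/int stays int
Result type: float


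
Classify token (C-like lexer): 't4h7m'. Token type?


Pattern: letter/underscore followed by alphanumerics, not a keyword
Type: IDENTIFIER


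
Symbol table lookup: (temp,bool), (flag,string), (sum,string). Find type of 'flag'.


Lookup 'flag' → type string


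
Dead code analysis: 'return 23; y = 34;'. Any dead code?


statement follows a return and is unreachable
Dead: 'y = 34'


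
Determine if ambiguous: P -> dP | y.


right-linear, alternatives start with distinct terminals 'd' vs 'y': unique leftmost derivation
Unambiguous


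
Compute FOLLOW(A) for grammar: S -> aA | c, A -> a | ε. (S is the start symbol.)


$ ∈ FOLLOW(S). For each A -> αBβ: add FIRST(β)\{ε} to FOLLOW(B); if β nullable, add FOLLOW(A).
FOLLOW(A) = {$}


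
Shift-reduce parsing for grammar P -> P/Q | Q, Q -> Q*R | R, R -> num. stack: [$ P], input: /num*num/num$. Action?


shift '/' to continue P -> P/Q
Action: shift


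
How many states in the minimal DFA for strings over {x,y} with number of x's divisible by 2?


Track (count of x) mod 2: states 0..1, accept at 0
Minimal DFA: 2 states


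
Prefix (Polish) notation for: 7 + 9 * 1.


'*' binds tighter: tree is (+ 7 (* 9 1))
Prefix: + 7 * 9 1


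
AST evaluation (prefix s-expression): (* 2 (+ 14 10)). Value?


Evaluate inner: (+ 14 10) = 24
Evaluate root: (* 2 24) = 48
Result: 48


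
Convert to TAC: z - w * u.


Break into single-operator statements:
t1 = w * u
t2 = z - t1


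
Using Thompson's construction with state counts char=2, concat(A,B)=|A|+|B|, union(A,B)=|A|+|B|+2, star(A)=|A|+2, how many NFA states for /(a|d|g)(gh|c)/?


Syntax tree has 6 char leaf(s), 3 union(s), 0 star(s)
chars contribute 6×2 = 12; each union adds +2; each star adds +2
Total: 12 + 6 + 0 = 18 states


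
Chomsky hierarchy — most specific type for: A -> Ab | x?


Left-linear: every RHS is a terminal or one nonterminal followed by a terminal
Classification: Type 3 (Regular)


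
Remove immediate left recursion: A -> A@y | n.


Left-recursive alternatives: A@y; non-recursive: n
Introduce A': A -> nA', A' -> @yA' | ε


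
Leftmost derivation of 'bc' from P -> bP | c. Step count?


Derivation: P => bP => bc
Steps: 2


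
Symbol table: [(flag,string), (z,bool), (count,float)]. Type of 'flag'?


Lookup 'flag' → type string


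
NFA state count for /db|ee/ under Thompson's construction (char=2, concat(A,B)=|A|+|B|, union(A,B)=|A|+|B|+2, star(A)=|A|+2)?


Syntax tree has 4 char leaf(s), 1 union(s), 0 star(s)
chars contribute 4×2 = 8; each union adds +2; each star adds +2
Total: 8 + 2 + 0 = 10 states


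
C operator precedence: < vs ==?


'<' is relational (level 7); '==' is equality (level 6)
Higher level binds tighter
'<' has higher precedence than '=='


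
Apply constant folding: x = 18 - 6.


18 - 6 = 12 at compile time
Optimized: x = 12


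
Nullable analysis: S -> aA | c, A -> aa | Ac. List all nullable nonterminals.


A nonterminal is nullable iff some alternative derives ε (directly, or every symbol in it is nullable)
Nullable: {}


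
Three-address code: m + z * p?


Break into single-operator statements:
t1 = z * p
t2 = m + t1


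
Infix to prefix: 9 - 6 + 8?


left-to-right (same/higher precedence on left): tree is (+ (- 9 6) 8)
Prefix: + - 9 6 8


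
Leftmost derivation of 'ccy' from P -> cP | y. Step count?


Derivation: P => cP => ccP => ccy
Steps: 3


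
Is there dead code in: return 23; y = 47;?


statement follows a return and is unreachable
Dead: 'y = 47'


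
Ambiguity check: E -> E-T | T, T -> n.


precedence layered via separate nonterminal T: deterministic
Unambiguous


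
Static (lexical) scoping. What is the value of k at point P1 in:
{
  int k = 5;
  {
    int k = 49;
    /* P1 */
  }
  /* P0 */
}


k declared in the same block as P1
k = 49


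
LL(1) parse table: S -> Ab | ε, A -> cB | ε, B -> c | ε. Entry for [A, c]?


For [A, c]: 'c' ∈ FIRST(cB)
Entry: A -> cB


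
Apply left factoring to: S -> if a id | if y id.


Common prefix: 'if'
Factored: S -> if S', S' -> a id | y id


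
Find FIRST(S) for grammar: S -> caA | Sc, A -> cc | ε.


Per alternative of S: FIRST(caA) = {c}; FIRST(Sc) = {c}
FIRST(S) = {c}


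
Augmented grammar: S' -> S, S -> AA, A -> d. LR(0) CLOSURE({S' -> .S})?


Start: S' -> .S
For each item with dot before a nonterminal B, add B -> .γ for every B-production
Closure: [S' -> .S, S -> .AA, A -> .d]


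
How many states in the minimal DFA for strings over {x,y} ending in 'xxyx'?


Track the longest suffix of input matching a prefix of 'xxyx': 5 classes (prefixes of length 0..4)
Minimal DFA: 5 states


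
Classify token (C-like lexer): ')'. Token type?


Pattern: delimiter/punctuation
Type: PUNCTUATION


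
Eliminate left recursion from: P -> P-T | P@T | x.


Left-recursive alternatives: P-T, P@T; non-recursive: x
Introduce P': P -> xP', P' -> -TP' | @TP' | ε


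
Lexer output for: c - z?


Scan left to right, longest-match per lexeme
Tokens: ID(c), OP(-), ID(z)


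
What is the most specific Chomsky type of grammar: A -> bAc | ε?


Single nonterminal LHS, but b^n c^n is not regular
Classification: Type 2 (Context-Free)


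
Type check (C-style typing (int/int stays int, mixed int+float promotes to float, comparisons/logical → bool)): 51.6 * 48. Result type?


Operand types: float * int
Rule: mixed int/float promotes to float; int/int stays int
Result type: float


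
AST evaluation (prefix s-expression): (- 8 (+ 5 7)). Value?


Evaluate inner: (+ 5 7) = 12
Evaluate root: (- 8 12) = -4
Result: -4


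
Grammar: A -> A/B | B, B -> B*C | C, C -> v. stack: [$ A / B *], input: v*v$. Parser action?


no handle; shift 'v'
Action: shift


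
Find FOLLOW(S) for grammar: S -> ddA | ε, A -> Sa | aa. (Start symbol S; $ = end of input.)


$ ∈ FOLLOW(S). For each A -> αBβ: add FIRST(β)\{ε} to FOLLOW(B); if β nullable, add FOLLOW(A).
FOLLOW(S) = {$, a}


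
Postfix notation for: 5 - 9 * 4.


* has higher precedence, evaluate 9*4 first
Postfix: 5 9 4 * -


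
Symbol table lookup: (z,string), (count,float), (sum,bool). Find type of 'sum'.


Lookup 'sum' → type bool


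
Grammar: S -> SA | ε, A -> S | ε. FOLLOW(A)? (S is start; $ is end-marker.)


$ ∈ FOLLOW(S). For each A -> αBβ: add FIRST(β)\{ε} to FOLLOW(B); if β nullable, add FOLLOW(A).
FOLLOW(A) = {$}


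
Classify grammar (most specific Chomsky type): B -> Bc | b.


Left-linear: every RHS is a terminal or one nonterminal followed by a terminal
Classification: Type 3 (Regular)


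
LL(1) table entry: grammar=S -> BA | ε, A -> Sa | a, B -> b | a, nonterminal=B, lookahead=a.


For [B, a]: 'a' ∈ FIRST(a)
Entry: B -> a


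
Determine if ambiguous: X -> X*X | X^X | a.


'a*a^a' has two parse trees (no precedence encoded between * and ^)
Ambiguous


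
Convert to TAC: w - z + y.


Break into single-operator statements:
t1 = w - z
t2 = t1 + y


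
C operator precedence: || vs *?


'*' is multiplicative (level 10); '||' is logical OR (level 1)
Higher level binds tighter
'*' has higher precedence than '||'


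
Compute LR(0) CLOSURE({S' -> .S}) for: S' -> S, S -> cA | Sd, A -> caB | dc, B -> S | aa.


Start: S' -> .S
For each item with dot before a nonterminal B, add B -> .γ for every B-production
Closure: [S' -> .S, S -> .cA, S -> .Sd]


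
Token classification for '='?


Pattern: operator symbol
Type: OPERATOR


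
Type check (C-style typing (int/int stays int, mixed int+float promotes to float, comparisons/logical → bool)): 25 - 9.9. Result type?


Operand types: int - float
Rule: mixed int/float promotes to float; int/int stays int
Result type: float


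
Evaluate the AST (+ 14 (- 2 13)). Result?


Evaluate inner: (- 2 13) = -11
Evaluate root: (+ 14 -11) = 3
Result: 3


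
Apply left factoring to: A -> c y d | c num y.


Common prefix: 'c'
Factored: A -> c A', A' -> y d | num y


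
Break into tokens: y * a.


Scan left to right, longest-match per lexeme
Tokens: ID(y), OP(*), ID(a)


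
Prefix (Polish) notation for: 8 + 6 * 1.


'*' binds tighter: tree is (+ 8 (* 6 1))
Prefix: + 8 * 6 1


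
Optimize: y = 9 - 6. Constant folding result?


9 - 6 = 3 at compile time
Optimized: y = 3


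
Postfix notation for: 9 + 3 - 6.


Left to right (same or higher precedence on left)
Postfix: 9 3 + 6 -


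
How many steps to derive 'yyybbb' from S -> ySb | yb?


Derivation: S => ySb => yySbb => yyybbb
Steps: 3


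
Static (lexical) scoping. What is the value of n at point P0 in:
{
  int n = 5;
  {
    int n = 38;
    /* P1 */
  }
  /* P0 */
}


n declared in the same block as P0
n = 5


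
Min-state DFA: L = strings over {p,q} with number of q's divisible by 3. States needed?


Track (count of q) mod 3: states 0..2, accept at 0
Minimal DFA: 3 states


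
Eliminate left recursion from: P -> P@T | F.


Left-recursive alternatives: P@T; non-recursive: F
Introduce P': P -> FP', P' -> @TP' | ε


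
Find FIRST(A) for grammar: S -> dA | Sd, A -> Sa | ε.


Per alternative of A: FIRST(Sa) = {d}; FIRST(ε) = {ε}
FIRST(A) = {d, ε}


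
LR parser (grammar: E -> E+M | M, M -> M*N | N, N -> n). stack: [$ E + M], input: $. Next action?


handle 'E+M' on top; lookahead ∈ FOLLOW(E) = {+, $}
Action: reduce (E -> E+M)


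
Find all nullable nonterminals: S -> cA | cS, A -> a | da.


A nonterminal is nullable iff some alternative derives ε (directly, or every symbol in it is nullable)
Nullable: {}


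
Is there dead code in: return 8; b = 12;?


statement follows a return and is unreachable
Dead: 'b = 12'


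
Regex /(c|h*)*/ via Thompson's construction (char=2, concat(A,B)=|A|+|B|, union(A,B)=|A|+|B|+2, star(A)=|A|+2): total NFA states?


Syntax tree has 2 char leaf(s), 1 union(s), 2 star(s)
chars contribute 2×2 = 4; each union adds +2; each star adds +2
Total: 4 + 2 + 4 = 10 states


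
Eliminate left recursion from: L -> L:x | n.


Left-recursive alternatives: L:x; non-recursive: n
Introduce L': L -> nL', L' -> :xL' | ε


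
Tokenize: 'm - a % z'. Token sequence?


Scan left to right, longest-match per lexeme
Tokens: ID(m), OP(-), ID(a), OP(%), ID(z)


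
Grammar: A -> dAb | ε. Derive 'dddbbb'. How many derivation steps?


Derivation: A => dAb => ddAbb => dddAbbb => dddbbb
Steps: 4


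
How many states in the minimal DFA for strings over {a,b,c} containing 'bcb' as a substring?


KMP-style automaton: 3 progress states + 1 absorbing accept = 4
Minimal DFA: 4 states


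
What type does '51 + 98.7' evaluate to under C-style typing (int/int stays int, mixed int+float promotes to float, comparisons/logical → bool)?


Operand types: int + float
Rule: mixed int/float promotes to float; int/int stays int
Result type: float


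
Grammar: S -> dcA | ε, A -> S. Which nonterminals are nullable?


A nonterminal is nullable iff some alternative derives ε (directly, or every symbol in it is nullable)
Nullable: {A, S}


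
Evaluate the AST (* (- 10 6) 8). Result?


Evaluate inner: (- 10 6) = 4
Evaluate root: (* 4 8) = 32
Result: 32


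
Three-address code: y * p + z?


Break into single-operator statements:
t1 = y * p
t2 = t1 + z


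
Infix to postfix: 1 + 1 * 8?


* has higher precedence, evaluate 1*8 first
Postfix: 1 1 8 * +


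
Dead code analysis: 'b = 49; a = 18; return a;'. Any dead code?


b is assigned but never read
Dead: 'b = 49'


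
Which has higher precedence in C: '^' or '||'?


'^' is bitwise XOR (level 4); '||' is logical OR (level 1)
Higher level binds tighter
'^' has higher precedence than '||'


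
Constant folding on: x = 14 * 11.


14 * 11 = 154 at compile time
Optimized: x = 154


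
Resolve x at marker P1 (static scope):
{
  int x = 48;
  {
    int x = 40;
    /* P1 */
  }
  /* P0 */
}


x declared in the same block as P1
x = 40


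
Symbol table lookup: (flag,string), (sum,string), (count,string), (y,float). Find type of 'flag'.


Lookup 'flag' → type string


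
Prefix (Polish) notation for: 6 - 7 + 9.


left-to-right (same/higher precedence on left): tree is (+ (- 6 7) 9)
Prefix: + - 6 7 9


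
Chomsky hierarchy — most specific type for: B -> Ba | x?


Left-linear: every RHS is a terminal or one nonterminal followed by a terminal
Classification: Type 3 (Regular)


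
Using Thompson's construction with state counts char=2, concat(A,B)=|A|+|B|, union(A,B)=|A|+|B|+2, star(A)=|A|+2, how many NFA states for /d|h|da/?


Syntax tree has 4 char leaf(s), 2 union(s), 0 star(s)
chars contribute 4×2 = 8; each union adds +2; each star adds +2
Total: 8 + 4 + 0 = 12 states


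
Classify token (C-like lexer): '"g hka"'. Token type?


Pattern: double-quoted sequence
Type: STRING_LITERAL


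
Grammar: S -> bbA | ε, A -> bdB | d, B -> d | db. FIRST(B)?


Per alternative of B: FIRST(d) = {d}; FIRST(db) = {d}
FIRST(B) = {d}


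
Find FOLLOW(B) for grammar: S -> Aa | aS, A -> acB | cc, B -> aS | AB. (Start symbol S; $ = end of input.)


$ ∈ FOLLOW(S). For each A -> αBβ: add FIRST(β)\{ε} to FOLLOW(B); if β nullable, add FOLLOW(A).
FOLLOW(B) = {a, c}


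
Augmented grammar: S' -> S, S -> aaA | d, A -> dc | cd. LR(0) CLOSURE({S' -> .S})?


Start: S' -> .S
For each item with dot before a nonterminal B, add B -> .γ for every B-production
Closure: [S' -> .S, S -> .aaA, S -> .d]


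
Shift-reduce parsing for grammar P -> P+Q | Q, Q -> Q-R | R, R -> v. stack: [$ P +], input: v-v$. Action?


no handle ('P+' is not any RHS); shift 'v'
Action: shift


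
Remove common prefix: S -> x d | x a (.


Common prefix: 'x'
Factored: S -> x S', S' -> d | a (


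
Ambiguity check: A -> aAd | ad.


balanced a^n…d^n: each string has a unique parse
Unambiguous


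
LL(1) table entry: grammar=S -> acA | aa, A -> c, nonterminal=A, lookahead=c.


For [A, c]: 'c' ∈ FIRST(c)
Entry: A -> c


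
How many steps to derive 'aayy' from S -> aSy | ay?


Derivation: S => aSy => aayy
Steps: 2


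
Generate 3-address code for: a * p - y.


Break into single-operator statements:
t1 = a * p
t2 = t1 - y


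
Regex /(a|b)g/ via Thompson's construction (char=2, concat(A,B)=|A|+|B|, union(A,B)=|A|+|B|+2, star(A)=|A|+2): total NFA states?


Syntax tree has 3 char leaf(s), 1 union(s), 0 star(s)
chars contribute 3×2 = 6; each union adds +2; each star adds +2
Total: 6 + 2 + 0 = 8 states


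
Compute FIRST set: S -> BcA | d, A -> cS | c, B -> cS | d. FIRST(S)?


Per alternative of S: FIRST(BcA) = {c, d}; FIRST(d) = {d}
FIRST(S) = {c, d}


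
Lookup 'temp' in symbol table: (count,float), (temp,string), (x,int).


Lookup 'temp' → type string


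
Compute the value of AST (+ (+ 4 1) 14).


Evaluate inner: (+ 4 1) = 5
Evaluate root: (+ 5 14) = 19
Result: 19


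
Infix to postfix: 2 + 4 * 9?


* has higher precedence, evaluate 4*9 first
Postfix: 2 4 9 * +
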